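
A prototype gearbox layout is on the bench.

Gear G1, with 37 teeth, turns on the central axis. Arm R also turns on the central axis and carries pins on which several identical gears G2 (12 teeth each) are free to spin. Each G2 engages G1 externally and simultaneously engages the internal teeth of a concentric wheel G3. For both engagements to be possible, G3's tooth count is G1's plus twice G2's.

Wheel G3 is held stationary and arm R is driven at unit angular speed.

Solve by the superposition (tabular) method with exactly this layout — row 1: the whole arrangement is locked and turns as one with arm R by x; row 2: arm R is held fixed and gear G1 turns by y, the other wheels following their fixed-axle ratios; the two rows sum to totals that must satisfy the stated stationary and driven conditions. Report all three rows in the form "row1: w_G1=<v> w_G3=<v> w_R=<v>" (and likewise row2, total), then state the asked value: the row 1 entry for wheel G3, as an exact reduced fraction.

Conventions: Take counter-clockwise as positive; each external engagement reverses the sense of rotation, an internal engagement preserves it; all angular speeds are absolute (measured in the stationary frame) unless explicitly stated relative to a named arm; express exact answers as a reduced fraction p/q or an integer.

topology: planetary set — G1 37T / G2 12T / G3 61T, arm = carrier (Willis)
row 1 (train locked, turned with arm): all members turn x
superposition row 2 [arm held]: sun y, ring −(37/61)·y, arm 0
boundary: total ω_ring = x − (37/61)·y = 0 and total ω_arm = x = 1  ⇒  y = 61/37, x = 1
row 2 ring = −(37/61)·61/37 = -1
totals (row 1 + row 2): sun 1 + 61/37 = 98/37, ring 1 + (-1) = 0, arm 1 + 0 = 1
asked cell (row1, ring) = 1

row1: w_G1=1 w_G3=1 w_R=1
row2: w_G1=61/37 w_G3=-1 w_R=0
total: w_G1=98/37 w_G3=0 w_R=1
asked value: 1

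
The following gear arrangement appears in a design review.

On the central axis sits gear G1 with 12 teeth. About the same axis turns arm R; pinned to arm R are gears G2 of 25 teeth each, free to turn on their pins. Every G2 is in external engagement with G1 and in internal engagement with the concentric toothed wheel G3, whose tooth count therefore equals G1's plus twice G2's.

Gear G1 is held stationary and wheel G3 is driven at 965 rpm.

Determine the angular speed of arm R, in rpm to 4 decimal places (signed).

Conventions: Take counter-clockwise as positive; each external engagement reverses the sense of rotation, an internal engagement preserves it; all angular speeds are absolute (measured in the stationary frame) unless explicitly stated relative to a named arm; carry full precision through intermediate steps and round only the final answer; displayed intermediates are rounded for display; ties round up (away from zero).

recognized (axles ride arm R): planetary set, 12/25/62 teeth
normalise by the input: solve with ω_ring = 1, then scale by 965 rpm
ring teeth: 12 + 2·25 = 62
12(ω_sun−ω_arm) = −62(ω_ring−ω_arm),  ω_sun = 0, ω_ring = 1
12(0−ω_arm) = −62(1−ω_arm)  ⇒  74·ω_arm = 62  ⇒  ω_arm = 31/37
scale: ω_arm = 31/37 × 965 rpm = +808.5135 rpm

+808.5135 rpm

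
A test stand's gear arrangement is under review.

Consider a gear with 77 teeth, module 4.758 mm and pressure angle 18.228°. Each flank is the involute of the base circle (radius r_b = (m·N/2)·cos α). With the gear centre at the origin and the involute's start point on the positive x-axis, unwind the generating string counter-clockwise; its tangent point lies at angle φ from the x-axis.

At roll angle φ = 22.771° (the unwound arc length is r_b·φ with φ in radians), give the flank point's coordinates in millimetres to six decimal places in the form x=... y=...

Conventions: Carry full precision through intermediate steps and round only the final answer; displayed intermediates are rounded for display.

x=187.193797 y=3.583506

recognized (one wheel, involute flank): single-mesh tooth geometry, m = 4.758, N = 77
pitch radius r_p = m·N/2 = 4.758·77/2 = 183.183000
base radius r_b = r_p·cos α = 183.183000·cos 18.228° = 173.990749
roll angle φ = 22.771° = 0.39742892 rad
x = r_b·(cos φ + φ·sin φ) = 187.193797
y = r_b·(sin φ − φ·cos φ) = 3.583506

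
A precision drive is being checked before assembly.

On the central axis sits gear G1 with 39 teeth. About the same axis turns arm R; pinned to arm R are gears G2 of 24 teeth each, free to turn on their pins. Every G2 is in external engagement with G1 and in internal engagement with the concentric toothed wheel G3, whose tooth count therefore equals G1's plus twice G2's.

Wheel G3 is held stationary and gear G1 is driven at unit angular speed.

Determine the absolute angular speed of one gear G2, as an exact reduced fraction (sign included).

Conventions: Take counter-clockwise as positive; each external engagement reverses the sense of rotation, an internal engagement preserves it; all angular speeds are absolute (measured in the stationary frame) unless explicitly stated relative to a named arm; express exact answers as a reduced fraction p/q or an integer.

class = planetary set [G3 = 39+2·24 = 87; Willis about the carrier]
ring teeth: 39 + 2·24 = 87
39(ω_sun−ω_arm) = −87(ω_ring−ω_arm),  ω_ring = 0, ω_sun = 1
39(1−ω_arm) = −87(0−ω_arm)  ⇒  126·ω_arm = 39  ⇒  ω_arm = 13/42
sun–planet mesh: 39·(1−13/42) = −24·(ω_p−ω_arm)  ⇒  ω_p−ω_arm = -377/336
ω_p = 13/42 − 377/336 = -13/16
exact speed ratio = -13/16

-13/16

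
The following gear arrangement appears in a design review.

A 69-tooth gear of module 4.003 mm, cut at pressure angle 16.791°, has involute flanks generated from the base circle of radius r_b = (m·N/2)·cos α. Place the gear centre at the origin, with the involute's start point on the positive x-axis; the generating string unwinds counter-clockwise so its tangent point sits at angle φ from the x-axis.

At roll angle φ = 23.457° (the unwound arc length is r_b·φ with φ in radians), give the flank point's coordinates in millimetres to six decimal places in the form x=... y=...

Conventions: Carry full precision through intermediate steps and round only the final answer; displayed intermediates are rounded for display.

single-mesh involute tooth geometry (69T wheel at module 4.003)
pitch radius r_p = m·N/2 = 4.003·69/2 = 138.103500
base radius r_b = r_p·cos α = 138.103500·cos 16.791° = 132.215442
roll angle φ = 23.457° = 0.40940188 rad
x = r_b·(cos φ + φ·sin φ) = 142.835763
y = r_b·(sin φ − φ·cos φ) = 2.973813

x=142.835763 y=2.973813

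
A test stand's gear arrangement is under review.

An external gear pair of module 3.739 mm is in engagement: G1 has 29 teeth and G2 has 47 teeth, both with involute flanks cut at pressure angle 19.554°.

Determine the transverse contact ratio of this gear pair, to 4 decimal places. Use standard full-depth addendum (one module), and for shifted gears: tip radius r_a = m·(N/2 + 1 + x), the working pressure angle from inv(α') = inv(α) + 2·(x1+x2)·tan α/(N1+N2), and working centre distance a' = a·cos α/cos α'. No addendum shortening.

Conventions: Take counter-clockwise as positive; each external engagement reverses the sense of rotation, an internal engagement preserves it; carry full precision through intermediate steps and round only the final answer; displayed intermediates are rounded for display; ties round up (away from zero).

recognized (one external pair, fixed centres): single-mesh tooth geometry, m = 3.739, N1 = 29, N2 = 47
base radii: r_b1 = 51.088701, r_b2 = 82.798929
tip radii: r_a1 = 57.954500, r_a2 = 91.605500
no profile shift: α' = α, a' = a
action lengths: √(r_a1²−r_b1²) = 27.361812, √(r_a2²−r_b2²) = 39.190625
base pitch p_b = π·m·cos α = 11.068958
CR = (27.361812 + 39.190625 − 142.082000·sin 19.55400°)/11.068958 = 1.716357
contact ratio ≈ 1.7164

1.7164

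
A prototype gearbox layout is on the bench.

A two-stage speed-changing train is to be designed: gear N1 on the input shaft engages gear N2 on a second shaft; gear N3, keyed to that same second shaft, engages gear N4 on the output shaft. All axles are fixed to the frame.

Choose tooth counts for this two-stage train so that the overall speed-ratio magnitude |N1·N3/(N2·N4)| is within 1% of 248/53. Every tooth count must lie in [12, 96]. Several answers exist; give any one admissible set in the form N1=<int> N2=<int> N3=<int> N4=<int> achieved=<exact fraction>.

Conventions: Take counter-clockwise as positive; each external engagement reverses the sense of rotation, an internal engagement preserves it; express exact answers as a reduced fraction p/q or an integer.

N1=31 N2=12 N3=96 N4=53 achieved=248/53

2-stage fixed-axis compound train for ratio 248/53
target = 248/53 in lowest terms: an exact hit needs N1·N3 = k·248 and N2·N4 = k·53 for one integer k, every count in [12, 96]; additionally prefer no 1:1 stage (N1 ≠ N2, N3 ≠ N4)
k = 1…11: no 1:1-free in-range split of k·248 and k·53 into factor pairs; take k = 12
k = 12: N1·N3 = 2976 = 31·96, N2·N4 = 636 = 12·53
achieved = 31·96/(12·53) = 248/53; |achieved − target| = 0 ≤ 62/1325 ✓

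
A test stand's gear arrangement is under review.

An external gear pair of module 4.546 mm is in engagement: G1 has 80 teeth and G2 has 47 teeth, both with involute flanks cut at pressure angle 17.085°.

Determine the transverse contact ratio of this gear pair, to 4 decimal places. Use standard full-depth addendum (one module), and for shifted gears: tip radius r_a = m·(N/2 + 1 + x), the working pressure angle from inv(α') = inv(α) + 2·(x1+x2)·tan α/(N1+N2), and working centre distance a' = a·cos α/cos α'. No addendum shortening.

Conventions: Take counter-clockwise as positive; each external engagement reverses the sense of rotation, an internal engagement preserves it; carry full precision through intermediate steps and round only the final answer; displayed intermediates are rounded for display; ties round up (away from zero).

single-mesh involute tooth geometry (80T engaging 47T at module 4.546)
base radii: r_b1 = 173.815394, r_b2 = 102.116544
tip radii: r_a1 = 186.386000, r_a2 = 111.377000
no profile shift: α' = α, a' = a
action lengths: √(r_a1²−r_b1²) = 67.290043, √(r_a2²−r_b2²) = 44.464003
base pitch p_b = π·m·cos α = 13.651429
CR = (67.290043 + 44.464003 − 288.671000·sin 17.08500°)/13.651429 = 1.973813
contact ratio ≈ 1.9738

1.9738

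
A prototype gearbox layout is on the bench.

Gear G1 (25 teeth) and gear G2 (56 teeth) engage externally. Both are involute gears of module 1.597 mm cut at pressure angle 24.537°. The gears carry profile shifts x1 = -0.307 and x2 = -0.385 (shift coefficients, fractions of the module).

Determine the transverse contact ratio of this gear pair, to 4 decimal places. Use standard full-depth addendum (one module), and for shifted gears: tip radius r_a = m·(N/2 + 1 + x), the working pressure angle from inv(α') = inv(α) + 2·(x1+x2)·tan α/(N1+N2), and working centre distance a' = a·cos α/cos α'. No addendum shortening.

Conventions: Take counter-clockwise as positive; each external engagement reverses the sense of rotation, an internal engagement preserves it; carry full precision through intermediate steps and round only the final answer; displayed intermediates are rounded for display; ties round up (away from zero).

1.6582

class = single-mesh tooth geometry [involute pair 25T × 56T, m = 1.597]
base radii: r_b1 = 18.159752, r_b2 = 40.677845
tip radii: r_a1 = 21.069221, r_a2 = 45.698155
inv(α') = inv(24.537°) + 2·(-0.307-0.385)·tan α/(25+56) = 0.02045488  ⇒  α' = 22.13980°
a' = a·cos α / cos α' = 64.6785·cos 24.537°/cos 22.13980° = 63.521199
action lengths: √(r_a1²−r_b1²) = 10.683421, √(r_a2²−r_b2²) = 20.823888
base pitch p_b = π·m·cos α = 4.564044
CR = (10.683421 + 20.823888 − 63.521199·sin 22.13980°)/4.564044 = 1.658227
contact ratio ≈ 1.6582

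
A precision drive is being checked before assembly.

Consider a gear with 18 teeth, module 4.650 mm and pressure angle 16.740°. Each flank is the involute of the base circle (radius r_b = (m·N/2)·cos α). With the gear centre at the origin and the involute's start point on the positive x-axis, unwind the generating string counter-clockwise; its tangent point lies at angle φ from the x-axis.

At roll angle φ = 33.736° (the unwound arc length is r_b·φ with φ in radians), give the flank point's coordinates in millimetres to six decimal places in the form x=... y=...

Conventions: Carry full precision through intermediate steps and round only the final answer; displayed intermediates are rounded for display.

class = single-mesh tooth geometry [base-circle involute, m = 4.650, 18T]
pitch radius r_p = m·N/2 = 4.650·18/2 = 41.850000
base radius r_b = r_p·cos α = 41.850000·cos 16.740° = 40.076466
roll angle φ = 33.736° = 0.58880428 rad
x = r_b·(cos φ + φ·sin φ) = 46.432907
y = r_b·(sin φ − φ·cos φ) = 2.633596

x=46.432907 y=2.633596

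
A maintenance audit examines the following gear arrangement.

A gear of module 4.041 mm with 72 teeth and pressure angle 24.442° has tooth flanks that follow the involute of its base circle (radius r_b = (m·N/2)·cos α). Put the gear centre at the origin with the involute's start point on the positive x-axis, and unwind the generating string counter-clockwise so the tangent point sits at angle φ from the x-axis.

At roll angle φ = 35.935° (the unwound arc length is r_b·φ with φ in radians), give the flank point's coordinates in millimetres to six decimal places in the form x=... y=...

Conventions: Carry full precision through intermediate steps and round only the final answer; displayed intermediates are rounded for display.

x=155.980399 y=10.468817

class = single-mesh tooth geometry [base-circle involute, m = 4.041, 72T]
pitch radius r_p = m·N/2 = 4.041·72/2 = 145.476000
base radius r_b = r_p·cos α = 145.476000·cos 24.442° = 132.438527
roll angle φ = 35.935° = 0.62718407 rad
x = r_b·(cos φ + φ·sin φ) = 155.980399
y = r_b·(sin φ − φ·cos φ) = 10.468817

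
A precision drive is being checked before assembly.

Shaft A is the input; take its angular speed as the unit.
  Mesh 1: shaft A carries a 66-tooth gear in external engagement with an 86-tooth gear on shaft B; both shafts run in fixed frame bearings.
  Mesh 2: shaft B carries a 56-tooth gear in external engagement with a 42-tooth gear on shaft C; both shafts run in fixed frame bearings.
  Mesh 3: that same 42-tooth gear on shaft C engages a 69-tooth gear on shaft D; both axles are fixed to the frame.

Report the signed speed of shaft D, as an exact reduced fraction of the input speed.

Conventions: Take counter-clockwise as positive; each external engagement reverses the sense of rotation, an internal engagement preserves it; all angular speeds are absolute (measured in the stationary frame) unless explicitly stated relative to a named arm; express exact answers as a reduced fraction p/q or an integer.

-616/989

3-mesh fixed-axis compound train (all bearings frame-fixed)
mesh 1 [66T→86T]: |ω|/ω_in = 1×66/86 = 33/43, sense flips to −
mesh 2 [56T→42T]: |ω|/ω_in = (33/43)×56/42 = 44/43, sense flips to +
mesh 3 [42T→69T]: |ω|/ω_in = (44/43)×42/69 = 616/989, sense flips to −
signed output speed (× input speed) = -616/989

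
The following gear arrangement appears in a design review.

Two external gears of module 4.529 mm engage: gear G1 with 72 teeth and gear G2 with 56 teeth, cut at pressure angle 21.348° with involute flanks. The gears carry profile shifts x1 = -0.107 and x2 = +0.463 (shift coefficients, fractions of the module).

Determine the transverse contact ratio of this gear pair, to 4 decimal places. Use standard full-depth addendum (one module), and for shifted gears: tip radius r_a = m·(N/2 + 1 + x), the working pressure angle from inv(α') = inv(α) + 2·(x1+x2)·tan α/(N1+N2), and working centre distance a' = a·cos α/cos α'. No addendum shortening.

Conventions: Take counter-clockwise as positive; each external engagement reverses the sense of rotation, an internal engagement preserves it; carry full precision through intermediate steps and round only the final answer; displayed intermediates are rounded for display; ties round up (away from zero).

recognized (one external pair, fixed centres): single-mesh tooth geometry, m = 4.529, N1 = 72, N2 = 56
base radii: r_b1 = 151.856994, r_b2 = 118.110995
tip radii: r_a1 = 167.088397, r_a2 = 133.437927
inv(α') = inv(21.348°) + 2·(-0.107+0.463)·tan α/(72+56) = 0.02043034  ⇒  α' = 22.13130°
a' = a·cos α / cos α' = 289.8560·cos 21.348°/cos 22.13130° = 291.440455
action lengths: √(r_a1²−r_b1²) = 69.699252, √(r_a2²−r_b2²) = 62.092456
base pitch p_b = π·m·cos α = 13.252023
CR = (69.699252 + 62.092456 − 291.440455·sin 22.13130°)/13.252023 = 1.659916
contact ratio ≈ 1.6599

1.6599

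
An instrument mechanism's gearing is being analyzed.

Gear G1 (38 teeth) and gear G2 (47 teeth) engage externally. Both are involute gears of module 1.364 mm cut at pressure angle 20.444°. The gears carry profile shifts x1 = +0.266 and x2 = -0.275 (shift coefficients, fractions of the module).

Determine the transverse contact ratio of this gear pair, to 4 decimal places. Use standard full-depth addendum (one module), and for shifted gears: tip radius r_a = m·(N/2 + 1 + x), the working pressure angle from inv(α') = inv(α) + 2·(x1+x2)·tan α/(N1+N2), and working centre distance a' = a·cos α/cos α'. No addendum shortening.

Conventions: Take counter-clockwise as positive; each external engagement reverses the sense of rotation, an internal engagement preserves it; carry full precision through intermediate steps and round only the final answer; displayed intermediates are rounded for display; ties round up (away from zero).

class = single-mesh tooth geometry [involute pair 38T × 47T, m = 1.364]
base radii: r_b1 = 24.283656, r_b2 = 30.035048
tip radii: r_a1 = 27.642824, r_a2 = 33.042900
inv(α') = inv(20.444°) + 2·(+0.266-0.275)·tan α/(38+47) = 0.01587702  ⇒  α' = 20.41139°
a' = a·cos α / cos α' = 57.9700·cos 20.444°/cos 20.41139° = 57.957715
action lengths: √(r_a1²−r_b1²) = 13.207187, √(r_a2²−r_b2²) = 13.774221
base pitch p_b = π·m·cos α = 4.015229
CR = (13.207187 + 13.774221 − 57.957715·sin 20.41139°)/4.015229 = 1.685624
contact ratio ≈ 1.6856

1.6856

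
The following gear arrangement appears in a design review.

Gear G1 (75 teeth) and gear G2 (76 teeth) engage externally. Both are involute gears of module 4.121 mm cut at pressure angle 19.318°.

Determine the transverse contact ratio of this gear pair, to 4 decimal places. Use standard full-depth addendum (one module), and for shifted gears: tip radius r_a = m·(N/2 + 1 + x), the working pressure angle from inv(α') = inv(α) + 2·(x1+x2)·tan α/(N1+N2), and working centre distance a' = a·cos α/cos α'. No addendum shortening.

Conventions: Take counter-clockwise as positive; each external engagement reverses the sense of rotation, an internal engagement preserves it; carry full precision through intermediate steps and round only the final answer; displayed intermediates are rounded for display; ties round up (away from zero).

class = single-mesh tooth geometry [involute pair 75T × 76T, m = 4.121]
base radii: r_b1 = 145.836586, r_b2 = 147.781074
tip radii: r_a1 = 158.658500, r_a2 = 160.719000
no profile shift: α' = α, a' = a
action lengths: √(r_a1²−r_b1²) = 62.483676, √(r_a2²−r_b2²) = 63.177141
base pitch p_b = π·m·cos α = 12.217577
CR = (62.483676 + 63.177141 − 311.135500·sin 19.31800°)/12.217577 = 1.860746
contact ratio ≈ 1.8607

1.8607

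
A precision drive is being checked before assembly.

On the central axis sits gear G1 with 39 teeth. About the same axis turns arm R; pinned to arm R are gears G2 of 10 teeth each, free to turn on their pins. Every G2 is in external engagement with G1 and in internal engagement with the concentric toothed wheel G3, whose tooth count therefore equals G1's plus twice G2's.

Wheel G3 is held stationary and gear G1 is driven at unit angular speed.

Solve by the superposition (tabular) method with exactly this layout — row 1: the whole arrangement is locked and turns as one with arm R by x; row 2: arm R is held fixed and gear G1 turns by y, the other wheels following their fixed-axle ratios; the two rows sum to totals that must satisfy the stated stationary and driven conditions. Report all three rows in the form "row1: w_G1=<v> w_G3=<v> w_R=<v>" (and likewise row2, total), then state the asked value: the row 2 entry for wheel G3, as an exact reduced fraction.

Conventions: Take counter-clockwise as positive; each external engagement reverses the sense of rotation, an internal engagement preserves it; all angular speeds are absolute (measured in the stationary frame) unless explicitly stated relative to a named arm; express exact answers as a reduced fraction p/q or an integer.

row1: w_G1=39/98 w_G3=39/98 w_R=39/98
row2: w_G1=59/98 w_G3=-39/98 w_R=0
total: w_G1=1 w_G3=0 w_R=39/98
asked value: -39/98

class = planetary set [G3 = 39+2·10 = 59; Willis about the carrier]
row 1 (train locked, turned with arm): all members turn x
superposition row 2 [arm held]: sun y, ring −(39/59)·y, arm 0
boundary: total ω_ring = x − (39/59)·y = 0 and total ω_sun = x + y = 1  ⇒  y = 59/98, x = 39/98
row 2 ring = −(39/59)·59/98 = -39/98
totals (row 1 + row 2): sun 39/98 + 59/98 = 1, ring 39/98 + (-39/98) = 0, arm 39/98 + 0 = 39/98
asked cell (row2, ring) = -39/98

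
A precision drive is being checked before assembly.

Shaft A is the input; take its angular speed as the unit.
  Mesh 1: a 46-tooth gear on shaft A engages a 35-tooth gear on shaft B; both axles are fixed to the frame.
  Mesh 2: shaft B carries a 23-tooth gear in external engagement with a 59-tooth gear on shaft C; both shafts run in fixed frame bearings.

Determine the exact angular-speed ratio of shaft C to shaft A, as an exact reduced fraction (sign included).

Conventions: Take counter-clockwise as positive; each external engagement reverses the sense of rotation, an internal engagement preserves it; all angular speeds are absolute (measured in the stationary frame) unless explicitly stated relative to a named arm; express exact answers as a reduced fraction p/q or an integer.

class = fixed-axis compound train [2 meshes; 2 ratios multiply, 2 sense flips]
mesh 1 [46T→35T]: running ratio 46/35, sense −
mesh 2 [23T→59T]: running ratio 1058/2065, sense +
ω_out/ω_in = 1058/2065

1058/2065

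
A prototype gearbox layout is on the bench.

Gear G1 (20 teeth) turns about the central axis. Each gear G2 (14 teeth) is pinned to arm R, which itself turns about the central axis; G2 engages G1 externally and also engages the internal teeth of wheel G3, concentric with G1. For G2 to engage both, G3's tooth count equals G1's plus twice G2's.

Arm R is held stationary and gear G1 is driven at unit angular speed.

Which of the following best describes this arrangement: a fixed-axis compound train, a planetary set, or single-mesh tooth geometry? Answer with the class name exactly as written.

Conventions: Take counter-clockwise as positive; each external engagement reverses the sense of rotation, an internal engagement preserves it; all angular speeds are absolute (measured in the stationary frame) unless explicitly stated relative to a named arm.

planetary set

topology: planetary set — G1 20T / G2 14T / G3 48T, arm = carrier (Willis)
classification: planetary set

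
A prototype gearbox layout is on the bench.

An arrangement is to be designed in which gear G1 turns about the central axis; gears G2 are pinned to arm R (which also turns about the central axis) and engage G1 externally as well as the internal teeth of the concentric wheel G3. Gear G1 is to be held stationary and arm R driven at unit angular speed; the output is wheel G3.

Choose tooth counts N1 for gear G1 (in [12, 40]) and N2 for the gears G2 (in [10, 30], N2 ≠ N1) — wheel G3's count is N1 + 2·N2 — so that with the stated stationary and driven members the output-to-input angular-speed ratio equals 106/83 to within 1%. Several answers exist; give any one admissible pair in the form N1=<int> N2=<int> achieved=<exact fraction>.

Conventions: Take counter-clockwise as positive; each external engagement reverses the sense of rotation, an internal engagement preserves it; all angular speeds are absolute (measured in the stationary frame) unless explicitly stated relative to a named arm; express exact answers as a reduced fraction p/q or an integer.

class = planetary set [ratio 106/83 wanted; Willis about the carrier]
Willis with ω_sun = 0: ω_ring/ω_arm = (N1+N3)/N3; set equal to 106/83  ⇒  N3/N1 = 1/(106/83 − 1) = 83/23
N3 = N1 + 2·N2  ⇒  N2/N1 = (N3/N1 − 1)/2 = (83/23 − 1)/2 = 30/23
smallest multiple with N1 ≥ 12 and N2 ≥ 10: k = 1  ⇒  N1 = 1·23 = 23, N2 = 1·30 = 30 (N1 ≤ 40, N2 ≤ 30, N2 ≠ N1 ✓), N3 = 23 + 2·30 = 83
check: (N1+N3)/N3 with N1 = 23, N3 = 83 gives 106/83; |achieved − target| = 0 ≤ 53/4150 ✓

N1=23 N2=30 achieved=106/83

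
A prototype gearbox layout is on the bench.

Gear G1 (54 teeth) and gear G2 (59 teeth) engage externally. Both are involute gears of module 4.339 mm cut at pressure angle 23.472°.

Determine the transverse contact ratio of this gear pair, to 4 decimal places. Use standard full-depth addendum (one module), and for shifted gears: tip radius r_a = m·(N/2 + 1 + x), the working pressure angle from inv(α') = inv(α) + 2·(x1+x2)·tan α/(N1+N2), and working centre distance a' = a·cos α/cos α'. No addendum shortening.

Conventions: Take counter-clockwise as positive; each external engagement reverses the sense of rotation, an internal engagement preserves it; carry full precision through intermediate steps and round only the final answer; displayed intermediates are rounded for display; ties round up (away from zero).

1.6077

single-mesh involute tooth geometry (54T engaging 59T at module 4.339)
base radii: r_b1 = 107.459155, r_b2 = 117.409077
tip radii: r_a1 = 121.492000, r_a2 = 132.339500
no profile shift: α' = α, a' = a
action lengths: √(r_a1²−r_b1²) = 56.681885, √(r_a2²−r_b2²) = 61.064326
base pitch p_b = π·m·cos α = 12.503440
CR = (56.681885 + 61.064326 − 245.153500·sin 23.47200°)/12.503440 = 1.607666
contact ratio ≈ 1.6077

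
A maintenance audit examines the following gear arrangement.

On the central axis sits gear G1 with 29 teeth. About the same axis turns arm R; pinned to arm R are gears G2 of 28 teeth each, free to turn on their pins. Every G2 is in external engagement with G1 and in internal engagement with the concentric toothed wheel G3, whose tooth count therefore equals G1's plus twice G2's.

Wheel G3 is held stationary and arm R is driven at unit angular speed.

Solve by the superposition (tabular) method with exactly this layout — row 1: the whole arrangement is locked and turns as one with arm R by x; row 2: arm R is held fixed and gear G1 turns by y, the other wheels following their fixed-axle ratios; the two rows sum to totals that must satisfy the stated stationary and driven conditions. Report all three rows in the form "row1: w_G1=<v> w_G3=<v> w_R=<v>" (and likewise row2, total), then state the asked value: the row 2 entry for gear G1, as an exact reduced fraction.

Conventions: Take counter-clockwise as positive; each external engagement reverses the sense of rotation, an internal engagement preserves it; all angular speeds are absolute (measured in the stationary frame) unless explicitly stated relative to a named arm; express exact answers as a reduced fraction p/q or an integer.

row1: w_G1=1 w_G3=1 w_R=1
row2: w_G1=85/29 w_G3=-1 w_R=0
total: w_G1=114/29 w_G3=0 w_R=1
asked value: 85/29

recognized (axles ride arm R): planetary set, 29/28/85 teeth
row 1 — lock + rotate with arm: ω_sun = ω_ring = ω_arm = x
row 2: sun turns y, ring = −(29/85)·y, arm 0
boundary: total ω_ring = x − (29/85)·y = 0 and total ω_arm = x = 1  ⇒  y = 85/29, x = 1
row 2 ring = −(29/85)·85/29 = -1
totals (row 1 + row 2): sun 1 + 85/29 = 114/29, ring 1 + (-1) = 0, arm 1 + 0 = 1
asked cell (row2, sun) = 85/29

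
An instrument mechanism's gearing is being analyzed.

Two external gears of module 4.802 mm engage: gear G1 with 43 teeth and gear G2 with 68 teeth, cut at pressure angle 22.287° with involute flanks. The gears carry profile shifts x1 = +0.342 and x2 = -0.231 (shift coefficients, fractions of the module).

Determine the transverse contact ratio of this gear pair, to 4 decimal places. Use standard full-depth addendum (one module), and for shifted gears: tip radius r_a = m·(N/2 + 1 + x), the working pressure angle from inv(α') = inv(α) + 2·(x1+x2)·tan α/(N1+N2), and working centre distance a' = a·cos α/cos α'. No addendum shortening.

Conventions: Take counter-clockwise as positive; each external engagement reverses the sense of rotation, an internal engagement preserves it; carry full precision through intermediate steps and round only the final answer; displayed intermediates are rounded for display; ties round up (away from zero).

single-mesh involute tooth geometry (43T engaging 68T at module 4.802)
base radii: r_b1 = 95.530313, r_b2 = 151.071193
tip radii: r_a1 = 109.687284, r_a2 = 166.960738
inv(α') = inv(22.287°) + 2·(+0.342-0.231)·tan α/(43+68) = 0.02170306  ⇒  α' = 22.56278°
a' = a·cos α / cos α' = 266.5110·cos 22.287°/cos 22.56278° = 267.040904
action lengths: √(r_a1²−r_b1²) = 53.900459, √(r_a2²−r_b2²) = 71.087148
base pitch p_b = π·m·cos α = 13.958946
CR = (53.900459 + 71.087148 − 267.040904·sin 22.56278°)/13.958946 = 1.613676
contact ratio ≈ 1.6137

1.6137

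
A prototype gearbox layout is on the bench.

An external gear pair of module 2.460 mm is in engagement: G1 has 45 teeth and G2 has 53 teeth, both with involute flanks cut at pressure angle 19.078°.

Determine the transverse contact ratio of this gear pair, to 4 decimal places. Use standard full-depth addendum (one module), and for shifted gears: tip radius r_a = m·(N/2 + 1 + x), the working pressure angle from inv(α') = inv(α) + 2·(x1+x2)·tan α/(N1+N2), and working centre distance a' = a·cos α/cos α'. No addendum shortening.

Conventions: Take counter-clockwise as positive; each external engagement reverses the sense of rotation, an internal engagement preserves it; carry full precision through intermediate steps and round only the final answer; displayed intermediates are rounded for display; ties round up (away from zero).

1.8010

recognized (one external pair, fixed centres): single-mesh tooth geometry, m = 2.460, N1 = 45, N2 = 53
base radii: r_b1 = 52.309873, r_b2 = 61.609406
tip radii: r_a1 = 57.810000, r_a2 = 67.650000
no profile shift: α' = α, a' = a
action lengths: √(r_a1²−r_b1²) = 24.610431, √(r_a2²−r_b2²) = 27.942864
base pitch p_b = π·m·cos α = 7.303836
CR = (24.610431 + 27.942864 − 120.540000·sin 19.07800°)/7.303836 = 1.800997
contact ratio ≈ 1.8010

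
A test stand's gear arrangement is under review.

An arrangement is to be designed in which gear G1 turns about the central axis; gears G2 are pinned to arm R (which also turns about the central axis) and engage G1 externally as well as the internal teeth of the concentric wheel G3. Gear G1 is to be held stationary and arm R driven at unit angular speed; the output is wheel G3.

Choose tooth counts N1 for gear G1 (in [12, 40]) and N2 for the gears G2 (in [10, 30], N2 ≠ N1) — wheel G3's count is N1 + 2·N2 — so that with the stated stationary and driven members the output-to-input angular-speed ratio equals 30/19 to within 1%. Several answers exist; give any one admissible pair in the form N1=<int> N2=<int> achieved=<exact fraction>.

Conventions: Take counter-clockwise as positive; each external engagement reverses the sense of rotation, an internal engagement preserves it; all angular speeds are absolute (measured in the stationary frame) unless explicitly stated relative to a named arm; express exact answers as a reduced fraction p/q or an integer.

N1=33 N2=12 achieved=30/19

topology: planetary set — design target 30/19, arm = carrier (Willis)
Willis with ω_sun = 0: ω_ring/ω_arm = (N1+N3)/N3; set equal to 30/19  ⇒  N3/N1 = 1/(30/19 − 1) = 19/11
N3 = N1 + 2·N2  ⇒  N2/N1 = (N3/N1 − 1)/2 = (19/11 − 1)/2 = 4/11
smallest multiple with N1 ≥ 12 and N2 ≥ 10: k = 3  ⇒  N1 = 3·11 = 33, N2 = 3·4 = 12 (N1 ≤ 40, N2 ≤ 30, N2 ≠ N1 ✓), N3 = 33 + 2·12 = 57
check: (N1+N3)/N3 with N1 = 33, N3 = 57 gives 30/19; |achieved − target| = 0 ≤ 3/190 ✓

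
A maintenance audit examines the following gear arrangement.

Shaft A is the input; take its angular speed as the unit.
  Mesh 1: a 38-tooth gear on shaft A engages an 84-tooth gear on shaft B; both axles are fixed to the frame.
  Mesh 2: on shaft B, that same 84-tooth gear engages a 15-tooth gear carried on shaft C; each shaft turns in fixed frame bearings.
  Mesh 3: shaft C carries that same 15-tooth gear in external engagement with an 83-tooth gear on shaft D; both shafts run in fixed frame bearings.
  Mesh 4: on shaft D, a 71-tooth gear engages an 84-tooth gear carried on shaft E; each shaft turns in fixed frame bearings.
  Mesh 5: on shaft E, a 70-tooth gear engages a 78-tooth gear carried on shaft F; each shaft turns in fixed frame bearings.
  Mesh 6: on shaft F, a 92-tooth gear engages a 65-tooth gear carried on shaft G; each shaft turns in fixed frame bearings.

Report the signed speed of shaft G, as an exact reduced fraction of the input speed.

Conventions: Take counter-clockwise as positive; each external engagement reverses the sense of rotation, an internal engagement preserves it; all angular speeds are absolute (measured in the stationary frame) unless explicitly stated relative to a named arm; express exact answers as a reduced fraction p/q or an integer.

6-mesh fixed-axis compound train (all bearings frame-fixed)
mesh 1 [38T→84T]: |ω|/ω_in = 1×38/84 = 19/42, sense flips to −
mesh 2 [84T→15T]: |ω|/ω_in = (19/42)×84/15 = 38/15, sense flips to +
mesh 3 [15T→83T]: |ω|/ω_in = (38/15)×15/83 = 38/83, sense flips to −
mesh 4 [71T→84T]: |ω|/ω_in = (38/83)×71/84 = 1349/3486, sense flips to +
mesh 5 [70T→78T]: |ω|/ω_in = (1349/3486)×70/78 = 6745/19422, sense flips to −
mesh 6 [92T→65T]: |ω|/ω_in = (6745/19422)×92/65 = 62054/126243, sense flips to +
signed output speed (× input speed) = 62054/126243

62054/126243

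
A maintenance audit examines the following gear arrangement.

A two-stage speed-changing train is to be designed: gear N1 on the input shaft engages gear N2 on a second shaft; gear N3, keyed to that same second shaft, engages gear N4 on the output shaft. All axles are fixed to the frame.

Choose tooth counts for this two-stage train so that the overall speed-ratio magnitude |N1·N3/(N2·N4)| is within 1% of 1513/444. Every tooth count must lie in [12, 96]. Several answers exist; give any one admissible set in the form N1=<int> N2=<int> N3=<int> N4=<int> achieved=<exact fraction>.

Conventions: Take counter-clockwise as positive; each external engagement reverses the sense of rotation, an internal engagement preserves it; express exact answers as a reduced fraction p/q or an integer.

N1=17 N2=12 N3=89 N4=37 achieved=1513/444

design class (target 1513/444): fixed-axis compound train
target = 1513/444 in lowest terms: an exact hit needs N1·N3 = k·1513 and N2·N4 = k·444 for one integer k, every count in [12, 96]; additionally prefer no 1:1 stage (N1 ≠ N2, N3 ≠ N4)
k = 1: N1·N3 = 1513 = 17·89, N2·N4 = 444 = 12·37
achieved = 17·89/(12·37) = 1513/444; |achieved − target| = 0 ≤ 1513/44400 ✓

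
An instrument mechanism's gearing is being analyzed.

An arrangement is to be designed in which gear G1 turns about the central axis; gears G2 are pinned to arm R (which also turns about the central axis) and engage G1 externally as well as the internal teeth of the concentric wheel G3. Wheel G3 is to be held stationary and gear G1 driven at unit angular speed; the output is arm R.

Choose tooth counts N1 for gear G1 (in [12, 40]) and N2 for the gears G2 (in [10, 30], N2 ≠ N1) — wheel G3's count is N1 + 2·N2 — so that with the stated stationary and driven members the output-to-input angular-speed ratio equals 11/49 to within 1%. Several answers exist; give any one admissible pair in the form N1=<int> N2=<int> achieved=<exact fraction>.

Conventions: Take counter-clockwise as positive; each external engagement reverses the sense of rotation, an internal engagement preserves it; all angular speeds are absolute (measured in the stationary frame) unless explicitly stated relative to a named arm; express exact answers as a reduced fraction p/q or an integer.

N1=22 N2=27 achieved=11/49

class = planetary set [ratio 11/49 wanted; Willis about the carrier]
Willis with ω_ring = 0: ω_arm/ω_sun = N1/(N1+N3); set equal to 11/49  ⇒  N3/N1 = 1/(11/49) − 1 = 38/11
N3 = N1 + 2·N2  ⇒  N2/N1 = (N3/N1 − 1)/2 = (38/11 − 1)/2 = 27/22
smallest multiple with N1 ≥ 12 and N2 ≥ 10: k = 1  ⇒  N1 = 1·22 = 22, N2 = 1·27 = 27 (N1 ≤ 40, N2 ≤ 30, N2 ≠ N1 ✓), N3 = 22 + 2·27 = 76
check: N1/(N1+N3) with N1 = 22, N3 = 76 gives 11/49; |achieved − target| = 0 ≤ 11/4900 ✓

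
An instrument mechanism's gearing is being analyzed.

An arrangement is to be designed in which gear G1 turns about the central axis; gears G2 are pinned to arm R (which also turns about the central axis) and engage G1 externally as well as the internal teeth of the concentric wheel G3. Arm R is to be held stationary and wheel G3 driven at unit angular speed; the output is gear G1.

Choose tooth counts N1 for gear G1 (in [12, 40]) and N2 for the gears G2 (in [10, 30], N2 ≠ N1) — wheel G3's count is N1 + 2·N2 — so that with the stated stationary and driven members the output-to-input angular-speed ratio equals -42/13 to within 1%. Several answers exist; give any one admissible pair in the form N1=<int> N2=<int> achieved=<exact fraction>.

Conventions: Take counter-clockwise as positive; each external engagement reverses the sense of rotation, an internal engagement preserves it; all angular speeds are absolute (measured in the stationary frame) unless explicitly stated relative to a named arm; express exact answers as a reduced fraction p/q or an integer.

N1=26 N2=29 achieved=-42/13

topology: planetary set — design target -42/13, arm = carrier (Willis)
Willis with ω_arm = 0: ω_sun/ω_ring = −N3/N1; set equal to -42/13  ⇒  N3/N1 = −(-42/13) = 42/13
N3 = N1 + 2·N2  ⇒  N2/N1 = (N3/N1 − 1)/2 = (42/13 − 1)/2 = 29/26
smallest multiple with N1 ≥ 12 and N2 ≥ 10: k = 1  ⇒  N1 = 1·26 = 26, N2 = 1·29 = 29 (N1 ≤ 40, N2 ≤ 30, N2 ≠ N1 ✓), N3 = 26 + 2·29 = 84
check: −N3/N1 with N1 = 26, N3 = 84 gives -42/13; |achieved − target| = 0 ≤ 21/650 ✓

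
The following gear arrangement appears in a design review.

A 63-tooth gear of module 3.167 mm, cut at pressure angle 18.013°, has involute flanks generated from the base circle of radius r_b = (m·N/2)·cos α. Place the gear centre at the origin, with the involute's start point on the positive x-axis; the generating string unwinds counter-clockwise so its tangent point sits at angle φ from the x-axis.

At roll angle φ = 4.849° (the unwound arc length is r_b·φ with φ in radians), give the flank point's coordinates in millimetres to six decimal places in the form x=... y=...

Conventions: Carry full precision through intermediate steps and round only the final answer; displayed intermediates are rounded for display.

topology: single-mesh involute geometry — m = 3.167, N = 63
pitch radius r_p = m·N/2 = 3.167·63/2 = 99.760500
base radius r_b = r_p·cos α = 99.760500·cos 18.013° = 94.870877
roll angle φ = 4.849° = 0.08463102 rad
x = r_b·(cos φ + φ·sin φ) = 95.210020
y = r_b·(sin φ − φ·cos φ) = 0.019155

x=95.210020 y=0.019155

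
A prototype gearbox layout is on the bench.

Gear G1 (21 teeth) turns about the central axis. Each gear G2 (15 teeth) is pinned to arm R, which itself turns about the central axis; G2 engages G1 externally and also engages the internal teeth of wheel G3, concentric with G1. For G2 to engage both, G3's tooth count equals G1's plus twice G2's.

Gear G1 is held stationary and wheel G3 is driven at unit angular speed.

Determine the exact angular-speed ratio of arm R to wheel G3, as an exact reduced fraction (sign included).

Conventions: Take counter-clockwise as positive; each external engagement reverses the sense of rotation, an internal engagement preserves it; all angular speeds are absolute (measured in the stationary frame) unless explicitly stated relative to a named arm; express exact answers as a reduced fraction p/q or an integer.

planetary set (21T centre, 15T on arm, 51T internal) — Willis relation
ring teeth: 21 + 2·15 = 51
21(ω_sun−ω_arm) = −51(ω_ring−ω_arm),  ω_sun = 0, ω_ring = 1
21(0−ω_arm) = −51(1−ω_arm)  ⇒  72·ω_arm = 51  ⇒  ω_arm = 17/24
ω_out/ω_in = 17/24

17/24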